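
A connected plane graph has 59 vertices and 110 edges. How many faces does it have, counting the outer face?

53

Euler's formula for a connected plane graph: V − E + F = 2, so F = 2 − 59 + 110 = 53.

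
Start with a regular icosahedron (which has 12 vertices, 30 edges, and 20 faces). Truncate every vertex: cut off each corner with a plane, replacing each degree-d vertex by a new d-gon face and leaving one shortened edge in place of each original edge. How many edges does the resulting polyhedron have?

90

Truncation replaces each original edge-end by a new vertex, so V′ = 2E = 60.
Each original edge survives, and each old vertex of degree d contributes d new edges; summing degrees gives Σd = 2E, so E′ = E + 2E = 3E = 90.
Each original face survives and each original vertex becomes one new face: F′ = F + V = 32.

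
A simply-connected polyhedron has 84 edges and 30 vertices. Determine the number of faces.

Here V − E + F = 2.
F = 2 − V + E = 2 − 30 + 84 = 56.

56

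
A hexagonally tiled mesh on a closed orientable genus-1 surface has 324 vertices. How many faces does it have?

χ = 2 − 2·1 = 0, and every face is a hexagon so 6F = 2E.
V − E + F = 0 with E = 6F/2 gives 324 − (6/2 − 1)·F = 0, so F = 162 and E = 486.

162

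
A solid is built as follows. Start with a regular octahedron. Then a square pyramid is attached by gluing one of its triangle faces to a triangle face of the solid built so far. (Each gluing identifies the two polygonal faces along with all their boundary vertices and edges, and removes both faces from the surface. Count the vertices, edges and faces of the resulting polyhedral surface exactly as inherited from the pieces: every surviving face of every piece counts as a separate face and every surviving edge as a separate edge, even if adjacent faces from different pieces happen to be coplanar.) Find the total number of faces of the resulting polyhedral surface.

A regular octahedron: V=6, E=12, F=8.
Attach a square pyramid (V=5, E=8, F=5) along a 3-gon: merge 3 vertices and 3 edges, delete both glued faces → V=8, E=17, F=11.
Check: V − E + F = 8 − 17 + 11 = 2.

11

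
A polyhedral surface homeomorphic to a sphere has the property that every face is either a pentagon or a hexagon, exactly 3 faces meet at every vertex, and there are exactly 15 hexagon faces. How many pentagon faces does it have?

12

Let x be the number of pentagons; then F = 15 + x.
Edge–face incidences: 2E = 6·15 + 5·x = 90 + 5x.
Every vertex has degree 3, so 3V = 2E.
Euler: V − E + F = 2 ⇒ (2E)/3 − E + (15 + x) = 2.
Multiply by 6: 2·(2E) − 3·(2E) + 6·(15 + x) = 12, i.e. 90 + 6x − (90 + 5x) = 12.
Collecting terms: x = 12.
Then 2E = 90 + 5·12 = 150, so E = 75, V = 2E/3 = 50, F = 15 + 12 = 27.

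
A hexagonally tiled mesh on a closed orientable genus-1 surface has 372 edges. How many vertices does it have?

248

χ = 2 − 2·1 = 0, and every face is a hexagon so 6F = 2E.
F = 2E/6 = 124. Then V = 0 + E − F = 0 + 372 − 124 = 248.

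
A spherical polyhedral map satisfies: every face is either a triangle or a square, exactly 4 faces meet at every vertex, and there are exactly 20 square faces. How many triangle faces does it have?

Let x be the number of triangles; then F = 20 + x.
Edge–face incidences: 2E = 4·20 + 3·x = 80 + 3x.
Every vertex has degree 4, so 4V = 2E.
Euler: V − E + F = 2 ⇒ (2E)/4 − E + (20 + x) = 2.
Multiply by 8: 2·(2E) − 4·(2E) + 8·(20 + x) = 16, i.e. 160 + 8x − 2·(80 + 3x) = 16.
Collecting terms: 2x = 16, so x = 8.
Then 2E = 80 + 3·8 = 104, so E = 52, V = 2E/4 = 26, F = 20 + 8 = 28.

8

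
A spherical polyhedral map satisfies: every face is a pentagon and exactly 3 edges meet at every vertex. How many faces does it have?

Each face has 5 edges and each edge borders two faces, so 2E = 5F.
Each vertex has degree 3, so 3V = 2E and hence V = 5F/3.
Euler: V − E + F = 2 ⇒ (5F/3) − (5F/2) + F = 2.
Multiply by 6: (10 − 15 + 6)F = 12, i.e. 1F = 12.
So F = 12, E = 5·12/2 = 30, V = 5·12/3 = 20.

12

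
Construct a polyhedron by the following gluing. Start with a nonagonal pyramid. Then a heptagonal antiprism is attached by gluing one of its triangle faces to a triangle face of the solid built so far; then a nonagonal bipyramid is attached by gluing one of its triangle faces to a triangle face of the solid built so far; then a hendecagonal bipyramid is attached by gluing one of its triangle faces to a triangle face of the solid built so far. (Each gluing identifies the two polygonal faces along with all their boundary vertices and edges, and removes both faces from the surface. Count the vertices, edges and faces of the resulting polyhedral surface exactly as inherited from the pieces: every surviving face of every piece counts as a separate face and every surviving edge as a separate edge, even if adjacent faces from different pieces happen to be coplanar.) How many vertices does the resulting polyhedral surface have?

A nonagonal pyramid: V=10, E=18, F=10.
Attach a heptagonal antiprism (V=14, E=28, F=16) along a 3-gon: merge 3 vertices and 3 edges, delete both glued faces → V=21, E=43, F=24.
Attach a nonagonal bipyramid (V=11, E=27, F=18) along a 3-gon: merge 3 vertices and 3 edges, delete both glued faces → V=29, E=67, F=40.
Attach a hendecagonal bipyramid (V=13, E=33, F=22) along a 3-gon: merge 3 vertices and 3 edges, delete both glued faces → V=39, E=97, F=60.
Check: V − E + F = 39 − 97 + 60 = 2.

39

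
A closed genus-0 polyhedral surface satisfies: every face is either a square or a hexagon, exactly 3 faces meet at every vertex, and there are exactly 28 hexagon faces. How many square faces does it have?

6

Let x be the number of squares; then F = 28 + x.
Edge–face incidences: 2E = 6·28 + 4·x = 168 + 4x.
Every vertex has degree 3, so 3V = 2E.
Euler: V − E + F = 2 ⇒ (2E)/3 − E + (28 + x) = 2.
Multiply by 6: 2·(2E) − 3·(2E) + 6·(28 + x) = 12, i.e. 168 + 6x − (168 + 4x) = 12.
Collecting terms: 2x = 12, so x = 6.
Then 2E = 168 + 4·6 = 192, so E = 96, V = 2E/3 = 64, F = 28 + 6 = 34.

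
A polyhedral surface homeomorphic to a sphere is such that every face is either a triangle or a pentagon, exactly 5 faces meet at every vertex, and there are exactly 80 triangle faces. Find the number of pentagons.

12

Let x be the number of pentagons; then F = 80 + x.
Edge–face incidences: 2E = 3·80 + 5·x = 240 + 5x.
Every vertex has degree 5, so 5V = 2E.
Euler: V − E + F = 2 ⇒ (2E)/5 − E + (80 + x) = 2.
Multiply by 10: 2·(2E) − 5·(2E) + 10·(80 + x) = 20, i.e. 800 + 10x − 3·(240 + 5x) = 20.
Collecting terms: −5x + 80 = 20, so −5x = −60, so x = 12.
Then 2E = 240 + 5·12 = 300, so E = 150, V = 2E/5 = 60, F = 80 + 12 = 92.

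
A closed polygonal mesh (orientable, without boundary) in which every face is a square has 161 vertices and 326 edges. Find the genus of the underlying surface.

2

Every face is a square and each edge borders two faces, so 4F = 2·326, giving F = 163.
χ = V − E + F = 161 − 326 + 163 = -2.
For a closed orientable surface χ = 2 − 2g, so g = (2 − (-2))/2 = 2.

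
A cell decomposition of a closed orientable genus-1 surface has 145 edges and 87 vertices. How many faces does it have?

58

For a closed orientable surface of genus 1, χ = 2 − 2·1 = 0.
F = 0 − V + E = 0 − 87 + 145 = 58.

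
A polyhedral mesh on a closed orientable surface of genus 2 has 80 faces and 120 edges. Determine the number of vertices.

38

For a closed orientable surface of genus 2, χ = 2 − 2·2 = -2.
V = -2 + E − F = -2 + 120 − 80 = 38.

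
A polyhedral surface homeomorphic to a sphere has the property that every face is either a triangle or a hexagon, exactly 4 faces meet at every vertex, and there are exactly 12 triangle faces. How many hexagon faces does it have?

Let x be the number of hexagons; then F = 12 + x.
Edge–face incidences: 2E = 3·12 + 6·x = 36 + 6x.
Every vertex has degree 4, so 4V = 2E.
Euler: V − E + F = 2 ⇒ (2E)/4 − E + (12 + x) = 2.
Multiply by 8: 2·(2E) − 4·(2E) + 8·(12 + x) = 16, i.e. 96 + 8x − 2·(36 + 6x) = 16.
Collecting terms: −4x + 24 = 16, so −4x = −8, so x = 2.
Then 2E = 36 + 6·2 = 48, so E = 24, V = 2E/4 = 12, F = 12 + 2 = 14.

2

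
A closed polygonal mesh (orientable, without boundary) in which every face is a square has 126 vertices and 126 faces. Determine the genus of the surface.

Every face is a square, so 2E = 4·126 = 504, giving E = 252.
χ = V − E + F = 126 − 252 + 126 = 0.
For a closed orientable surface χ = 2 − 2g, so g = (2 − (0))/2 = 1.

1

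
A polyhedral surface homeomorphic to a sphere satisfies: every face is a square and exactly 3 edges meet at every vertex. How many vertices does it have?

8

Each face has 4 edges and each edge borders two faces, so 2E = 4F.
Each vertex has degree 3, so 3V = 2E and hence V = 4F/3.
Euler: V − E + F = 2 ⇒ (4F/3) − (4F/2) + F = 2.
Multiply by 6: (8 − 12 + 6)F = 12, i.e. 2F = 12.
So F = 6, E = 4·6/2 = 12, V = 4·6/3 = 8.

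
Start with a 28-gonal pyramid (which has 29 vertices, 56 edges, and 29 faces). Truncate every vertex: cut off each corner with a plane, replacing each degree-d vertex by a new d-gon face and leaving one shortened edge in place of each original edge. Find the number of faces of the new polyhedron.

58

Truncation replaces each original edge-end by a new vertex, so V′ = 2E = 112.
Each original edge survives, and each old vertex of degree d contributes d new edges; summing degrees gives Σd = 2E, so E′ = E + 2E = 3E = 168.
Each original face survives and each original vertex becomes one new face: F′ = F + V = 58.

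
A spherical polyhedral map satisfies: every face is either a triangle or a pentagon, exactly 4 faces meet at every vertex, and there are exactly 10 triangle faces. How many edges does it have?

20

Let x be the number of pentagons; then F = 10 + x.
Edge–face incidences: 2E = 3·10 + 5·x = 30 + 5x.
Every vertex has degree 4, so 4V = 2E.
Euler: V − E + F = 2 ⇒ (2E)/4 − E + (10 + x) = 2.
Multiply by 8: 2·(2E) − 4·(2E) + 8·(10 + x) = 16, i.e. 80 + 8x − 2·(30 + 5x) = 16.
Collecting terms: −2x + 20 = 16, so −2x = −4, so x = 2.
Then 2E = 30 + 5·2 = 40, so E = 20, V = 2E/4 = 10, F = 10 + 2 = 12.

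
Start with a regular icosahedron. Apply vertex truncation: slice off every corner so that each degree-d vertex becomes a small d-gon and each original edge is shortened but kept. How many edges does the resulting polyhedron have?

90

The base solid has V = 12, E = 30, F = 20.
Truncation replaces each original edge-end by a new vertex, so V′ = 2E = 60.
Each original edge survives, and each old vertex of degree d contributes d new edges; summing degrees gives Σd = 2E, so E′ = E + 2E = 3E = 90.
Each original face survives and each original vertex becomes one new face: F′ = F + V = 32.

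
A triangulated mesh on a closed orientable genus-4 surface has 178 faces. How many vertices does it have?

83

χ = 2 − 2·4 = -6, and every face is a triangle so 3F = 2E.
E = 3·178/2 = 267. Then V = -6 + E − F = -6 + 267 − 178 = 83.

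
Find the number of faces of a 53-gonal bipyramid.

106

A bipyramid over an n-gon has 2n triangular faces and n + 2 vertices: V = 53 + 2 = 55, E = 3·53 = 159, F = 2·53 = 106.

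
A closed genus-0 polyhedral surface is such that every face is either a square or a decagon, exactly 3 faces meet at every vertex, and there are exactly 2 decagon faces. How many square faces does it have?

Let x be the number of squares; then F = 2 + x.
Edge–face incidences: 2E = 10·2 + 4·x = 20 + 4x.
Every vertex has degree 3, so 3V = 2E.
Euler: V − E + F = 2 ⇒ (2E)/3 − E + (2 + x) = 2.
Multiply by 6: 2·(2E) − 3·(2E) + 6·(2 + x) = 12, i.e. 12 + 6x − (20 + 4x) = 12.
Collecting terms: 2x − 8 = 12, so 2x = 20, so x = 10.
Then 2E = 20 + 4·10 = 60, so E = 30, V = 2E/3 = 20, F = 2 + 10 = 12.

10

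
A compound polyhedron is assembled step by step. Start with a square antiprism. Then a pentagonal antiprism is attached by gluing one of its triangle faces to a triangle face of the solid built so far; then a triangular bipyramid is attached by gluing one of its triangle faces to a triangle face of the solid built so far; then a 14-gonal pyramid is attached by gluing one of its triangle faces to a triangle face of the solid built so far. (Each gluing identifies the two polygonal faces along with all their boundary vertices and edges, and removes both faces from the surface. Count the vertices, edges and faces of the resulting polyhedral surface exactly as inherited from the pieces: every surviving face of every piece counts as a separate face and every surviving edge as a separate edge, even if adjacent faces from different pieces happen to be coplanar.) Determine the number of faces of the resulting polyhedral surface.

A square antiprism: V=8, E=16, F=10.
Attach a pentagonal antiprism (V=10, E=20, F=12) along a 3-gon: merge 3 vertices and 3 edges, delete both glued faces → V=15, E=33, F=20.
Attach a triangular bipyramid (V=5, E=9, F=6) along a 3-gon: merge 3 vertices and 3 edges, delete both glued faces → V=17, E=39, F=24.
Attach a 14-gonal pyramid (V=15, E=28, F=15) along a 3-gon: merge 3 vertices and 3 edges, delete both glued faces → V=29, E=64, F=37.
Check: V − E + F = 29 − 64 + 37 = 2.

37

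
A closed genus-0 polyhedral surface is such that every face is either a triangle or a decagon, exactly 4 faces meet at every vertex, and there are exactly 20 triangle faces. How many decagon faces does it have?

2

Let x be the number of decagons; then F = 20 + x.
Edge–face incidences: 2E = 3·20 + 10·x = 60 + 10x.
Every vertex has degree 4, so 4V = 2E.
Euler: V − E + F = 2 ⇒ (2E)/4 − E + (20 + x) = 2.
Multiply by 8: 2·(2E) − 4·(2E) + 8·(20 + x) = 16, i.e. 160 + 8x − 2·(60 + 10x) = 16.
Collecting terms: −12x + 40 = 16, so −12x = −24, so x = 2.
Then 2E = 60 + 10·2 = 80, so E = 40, V = 2E/4 = 20, F = 20 + 2 = 22.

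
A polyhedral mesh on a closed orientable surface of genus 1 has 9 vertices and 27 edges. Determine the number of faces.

For a closed orientable surface of genus 1, χ = 2 − 2·1 = 0.
F = 0 − V + E = 0 − 9 + 27 = 18.

18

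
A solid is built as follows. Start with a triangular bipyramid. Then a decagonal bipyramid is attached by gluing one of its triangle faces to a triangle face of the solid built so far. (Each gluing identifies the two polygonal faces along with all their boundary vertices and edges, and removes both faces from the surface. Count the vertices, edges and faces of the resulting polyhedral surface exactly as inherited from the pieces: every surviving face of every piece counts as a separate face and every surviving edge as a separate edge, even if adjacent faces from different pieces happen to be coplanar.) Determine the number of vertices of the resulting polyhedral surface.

A triangular bipyramid: V=5, E=9, F=6.
Attach a decagonal bipyramid (V=12, E=30, F=20) along a 3-gon: merge 3 vertices and 3 edges, delete both glued faces → V=14, E=36, F=24.
Check: V − E + F = 14 − 36 + 24 = 2.

14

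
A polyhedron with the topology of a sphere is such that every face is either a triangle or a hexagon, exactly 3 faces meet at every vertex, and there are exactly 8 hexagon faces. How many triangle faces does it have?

Let x be the number of triangles; then F = 8 + x.
Edge–face incidences: 2E = 6·8 + 3·x = 48 + 3x.
Every vertex has degree 3, so 3V = 2E.
Euler: V − E + F = 2 ⇒ (2E)/3 − E + (8 + x) = 2.
Multiply by 6: 2·(2E) − 3·(2E) + 6·(8 + x) = 12, i.e. 48 + 6x − (48 + 3x) = 12.
Collecting terms: 3x = 12, so x = 4.
Then 2E = 48 + 3·4 = 60, so E = 30, V = 2E/3 = 20, F = 8 + 4 = 12.

4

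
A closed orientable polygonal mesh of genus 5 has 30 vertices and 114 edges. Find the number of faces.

76

For a closed orientable surface of genus 5, χ = 2 − 2·5 = -8.
F = -8 − V + E = -8 − 30 + 114 = 76.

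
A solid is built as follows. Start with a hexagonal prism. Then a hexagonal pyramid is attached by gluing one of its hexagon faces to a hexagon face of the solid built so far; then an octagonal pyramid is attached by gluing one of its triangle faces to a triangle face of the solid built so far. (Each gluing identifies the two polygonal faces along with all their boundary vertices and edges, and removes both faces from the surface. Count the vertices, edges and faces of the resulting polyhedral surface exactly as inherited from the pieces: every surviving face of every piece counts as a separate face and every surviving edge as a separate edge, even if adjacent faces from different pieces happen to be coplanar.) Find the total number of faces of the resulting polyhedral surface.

A hexagonal prism: V=12, E=18, F=8.
Attach a hexagonal pyramid (V=7, E=12, F=7) along a 6-gon: merge 6 vertices and 6 edges, delete both glued faces → V=13, E=24, F=13.
Attach an octagonal pyramid (V=9, E=16, F=9) along a 3-gon: merge 3 vertices and 3 edges, delete both glued faces → V=19, E=37, F=20.
Check: V − E + F = 19 − 37 + 20 = 2.

20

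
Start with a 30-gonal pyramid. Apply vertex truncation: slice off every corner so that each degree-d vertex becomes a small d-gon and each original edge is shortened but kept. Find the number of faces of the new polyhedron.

The base solid has V = 31, E = 60, F = 31.
Truncation replaces each original edge-end by a new vertex, so V′ = 2E = 120.
Each original edge survives, and each old vertex of degree d contributes d new edges; summing degrees gives Σd = 2E, so E′ = E + 2E = 3E = 180.
Each original face survives and each original vertex becomes one new face: F′ = F + V = 62.

62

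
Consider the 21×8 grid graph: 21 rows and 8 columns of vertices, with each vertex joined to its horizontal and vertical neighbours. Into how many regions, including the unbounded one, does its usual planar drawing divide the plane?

141

The grid has V = 21·8 = 168 vertices and E = 21·7 + 8·20 = 307 edges.
F = 2 − V + E = 2 − 168 + 307 = 141.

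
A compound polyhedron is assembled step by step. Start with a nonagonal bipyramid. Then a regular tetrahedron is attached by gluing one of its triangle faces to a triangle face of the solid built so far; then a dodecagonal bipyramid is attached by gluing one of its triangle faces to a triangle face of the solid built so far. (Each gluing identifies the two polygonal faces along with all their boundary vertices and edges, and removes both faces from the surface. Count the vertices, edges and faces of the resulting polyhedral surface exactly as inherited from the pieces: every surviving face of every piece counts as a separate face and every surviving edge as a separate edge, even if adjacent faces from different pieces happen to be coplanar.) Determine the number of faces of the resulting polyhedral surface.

A nonagonal bipyramid: V=11, E=27, F=18.
Attach a regular tetrahedron (V=4, E=6, F=4) along a 3-gon: merge 3 vertices and 3 edges, delete both glued faces → V=12, E=30, F=20.
Attach a dodecagonal bipyramid (V=14, E=36, F=24) along a 3-gon: merge 3 vertices and 3 edges, delete both glued faces → V=23, E=63, F=42.
Check: V − E + F = 23 − 63 + 42 = 2.

42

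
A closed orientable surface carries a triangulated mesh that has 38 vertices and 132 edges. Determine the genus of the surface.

Every face is a triangle and each edge borders two faces, so 3F = 2·132, giving F = 88.
χ = V − E + F = 38 − 132 + 88 = -6.
For a closed orientable surface χ = 2 − 2g, so g = (2 − (-6))/2 = 4.

4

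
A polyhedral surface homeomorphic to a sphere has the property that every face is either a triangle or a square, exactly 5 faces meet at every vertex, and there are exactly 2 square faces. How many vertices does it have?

Let x be the number of triangles; then F = 2 + x.
Edge–face incidences: 2E = 4·2 + 3·x = 8 + 3x.
Every vertex has degree 5, so 5V = 2E.
Euler: V − E + F = 2 ⇒ (2E)/5 − E + (2 + x) = 2.
Multiply by 10: 2·(2E) − 5·(2E) + 10·(2 + x) = 20, i.e. 20 + 10x − 3·(8 + 3x) = 20.
Collecting terms: x − 4 = 20, so x = 24.
Then 2E = 8 + 3·24 = 80, so E = 40, V = 2E/5 = 16, F = 2 + 24 = 26.

16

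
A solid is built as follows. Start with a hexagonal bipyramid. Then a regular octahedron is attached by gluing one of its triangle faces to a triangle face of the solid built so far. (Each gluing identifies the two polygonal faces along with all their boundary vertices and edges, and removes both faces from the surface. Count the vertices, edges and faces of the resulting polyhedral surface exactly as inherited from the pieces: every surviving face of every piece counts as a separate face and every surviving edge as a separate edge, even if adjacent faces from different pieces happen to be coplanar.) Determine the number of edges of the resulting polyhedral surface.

A hexagonal bipyramid: V=8, E=18, F=12.
Attach a regular octahedron (V=6, E=12, F=8) along a 3-gon: merge 3 vertices and 3 edges, delete both glued faces → V=11, E=27, F=18.
Check: V − E + F = 11 − 27 + 18 = 2.

27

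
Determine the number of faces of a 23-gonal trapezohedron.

46

The n-trapezohedron (dual of the n-antiprism) has V = 2·23 + 2 = 48, E = 4·23 = 92, F = 2·23 = 46.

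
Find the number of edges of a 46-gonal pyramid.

92

A pyramid on an n-gon base has one n-gon and n triangles: V = 46 + 1 = 47, E = 2·46 = 92, F = 46 + 1 = 47.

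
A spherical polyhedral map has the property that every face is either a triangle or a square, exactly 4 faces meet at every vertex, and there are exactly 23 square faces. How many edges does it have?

Let x be the number of triangles; then F = 23 + x.
Edge–face incidences: 2E = 4·23 + 3·x = 92 + 3x.
Every vertex has degree 4, so 4V = 2E.
Euler: V − E + F = 2 ⇒ (2E)/4 − E + (23 + x) = 2.
Multiply by 8: 2·(2E) − 4·(2E) + 8·(23 + x) = 16, i.e. 184 + 8x − 2·(92 + 3x) = 16.
Collecting terms: 2x = 16, so x = 8.
Then 2E = 92 + 3·8 = 116, so E = 58, V = 2E/4 = 29, F = 23 + 8 = 31.

58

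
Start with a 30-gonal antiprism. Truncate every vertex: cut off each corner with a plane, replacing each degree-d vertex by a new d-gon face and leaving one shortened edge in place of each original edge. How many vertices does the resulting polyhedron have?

240

The base solid has V = 60, E = 120, F = 62.
Truncation replaces each original edge-end by a new vertex, so V′ = 2E = 240.
Each original edge survives, and each old vertex of degree d contributes d new edges; summing degrees gives Σd = 2E, so E′ = E + 2E = 3E = 360.
Each original face survives and each original vertex becomes one new face: F′ = F + V = 122.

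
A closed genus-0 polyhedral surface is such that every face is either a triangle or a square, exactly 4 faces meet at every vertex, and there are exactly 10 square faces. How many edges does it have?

Let x be the number of triangles; then F = 10 + x.
Edge–face incidences: 2E = 4·10 + 3·x = 40 + 3x.
Every vertex has degree 4, so 4V = 2E.
Euler: V − E + F = 2 ⇒ (2E)/4 − E + (10 + x) = 2.
Multiply by 8: 2·(2E) − 4·(2E) + 8·(10 + x) = 16, i.e. 80 + 8x − 2·(40 + 3x) = 16.
Collecting terms: 2x = 16, so x = 8.
Then 2E = 40 + 3·8 = 64, so E = 32, V = 2E/4 = 16, F = 10 + 8 = 18.

32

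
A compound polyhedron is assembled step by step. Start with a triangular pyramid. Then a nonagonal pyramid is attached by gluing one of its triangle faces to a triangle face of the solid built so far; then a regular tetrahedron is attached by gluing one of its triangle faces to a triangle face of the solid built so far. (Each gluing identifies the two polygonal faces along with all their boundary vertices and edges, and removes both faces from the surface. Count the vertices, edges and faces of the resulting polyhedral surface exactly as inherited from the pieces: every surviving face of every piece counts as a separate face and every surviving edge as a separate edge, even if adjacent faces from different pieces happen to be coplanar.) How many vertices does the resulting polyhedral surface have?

A triangular pyramid: V=4, E=6, F=4.
Attach a nonagonal pyramid (V=10, E=18, F=10) along a 3-gon: merge 3 vertices and 3 edges, delete both glued faces → V=11, E=21, F=12.
Attach a regular tetrahedron (V=4, E=6, F=4) along a 3-gon: merge 3 vertices and 3 edges, delete both glued faces → V=12, E=24, F=14.
Check: V − E + F = 12 − 24 + 14 = 2.

12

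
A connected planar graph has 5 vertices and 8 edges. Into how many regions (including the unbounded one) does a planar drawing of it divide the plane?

Euler's formula for a connected plane graph: V − E + F = 2, so F = 2 − 5 + 8 = 5.

5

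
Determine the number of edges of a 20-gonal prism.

A prism on an n-gon has two n-gon bases and n rectangular sides: V = 2·20 = 40, E = 3·20 = 60, F = 20 + 2 = 22.
Check: V − E + F = 40 − 60 + 22 = 2.

60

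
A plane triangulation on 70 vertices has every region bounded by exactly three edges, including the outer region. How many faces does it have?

136

In a plane triangulation 3F = 2E and V − E + F = 2, so F = 2V − 4 = 2·70 − 4 = 136.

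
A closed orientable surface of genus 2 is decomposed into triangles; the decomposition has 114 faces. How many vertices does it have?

χ = 2 − 2·2 = -2, and every face is a triangle so 3F = 2E.
E = 3·114/2 = 171. Then V = -2 + E − F = -2 + 171 − 114 = 55.

55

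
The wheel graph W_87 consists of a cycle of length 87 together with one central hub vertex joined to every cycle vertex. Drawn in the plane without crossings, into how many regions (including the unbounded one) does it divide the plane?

W_87 has V = 87 + 1 = 88 vertices and E = 2·87 = 174 edges.
By Euler's formula F = 2 − V + E = 2 − 88 + 174 = 88.

88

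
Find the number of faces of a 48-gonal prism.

A prism on an n-gon has two n-gon bases and n rectangular sides: V = 2·48 = 96, E = 3·48 = 144, F = 48 + 2 = 50.

50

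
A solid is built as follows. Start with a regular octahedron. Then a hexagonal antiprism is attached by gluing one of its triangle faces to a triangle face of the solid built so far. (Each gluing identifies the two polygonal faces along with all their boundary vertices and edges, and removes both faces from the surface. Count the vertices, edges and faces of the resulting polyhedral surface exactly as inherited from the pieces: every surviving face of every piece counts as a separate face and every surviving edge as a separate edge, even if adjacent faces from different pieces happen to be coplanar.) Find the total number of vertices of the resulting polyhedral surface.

15

A regular octahedron: V=6, E=12, F=8.
Attach a hexagonal antiprism (V=12, E=24, F=14) along a 3-gon: merge 3 vertices and 3 edges, delete both glued faces → V=15, E=33, F=20.
Check: V − E + F = 15 − 33 + 20 = 2.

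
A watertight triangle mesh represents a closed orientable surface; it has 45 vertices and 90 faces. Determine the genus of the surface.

1

Every face is a triangle, so 2E = 3·90 = 270, giving E = 135.
χ = V − E + F = 45 − 135 + 90 = 0.
For a closed orientable surface χ = 2 − 2g, so g = (2 − (0))/2 = 1.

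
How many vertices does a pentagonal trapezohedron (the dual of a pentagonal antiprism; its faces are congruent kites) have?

The n-trapezohedron (dual of the n-antiprism) has V = 2·5 + 2 = 12, E = 4·5 = 20, F = 2·5 = 10.

12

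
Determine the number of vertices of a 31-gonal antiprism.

An antiprism on an n-gon has two n-gon caps and 2n triangles: V = 2·31 = 62, E = 4·31 = 124, F = 2·31 + 2 = 64.

62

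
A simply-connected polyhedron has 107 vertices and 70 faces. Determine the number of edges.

175

Here V − E + F = 2.
E = V + F − (2) = 107 + 70 − (2) = 175.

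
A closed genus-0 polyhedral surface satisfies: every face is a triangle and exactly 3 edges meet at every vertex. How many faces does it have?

Each face has 3 edges and each edge borders two faces, so 2E = 3F.
Each vertex has degree 3, so 3V = 2E and hence V = 3F/3.
Euler: V − E + F = 2 ⇒ (3F/3) − (3F/2) + F = 2.
Multiply by 6: (6 − 9 + 6)F = 12, i.e. 3F = 12.
So F = 4, E = 3·4/2 = 6, V = 3·4/3 = 4.

4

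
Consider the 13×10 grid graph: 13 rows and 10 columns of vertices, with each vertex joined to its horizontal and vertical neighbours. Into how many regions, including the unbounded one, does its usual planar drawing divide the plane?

109

The grid has V = 13·10 = 130 vertices and E = 13·9 + 10·12 = 237 edges.
F = 2 − V + E = 2 − 130 + 237 = 109.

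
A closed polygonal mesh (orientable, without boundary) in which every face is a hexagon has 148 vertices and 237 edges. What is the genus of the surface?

Every face is a hexagon and each edge borders two faces, so 6F = 2·237, giving F = 79.
χ = V − E + F = 148 − 237 + 79 = -10.
For a closed orientable surface χ = 2 − 2g, so g = (2 − (-10))/2 = 6.

6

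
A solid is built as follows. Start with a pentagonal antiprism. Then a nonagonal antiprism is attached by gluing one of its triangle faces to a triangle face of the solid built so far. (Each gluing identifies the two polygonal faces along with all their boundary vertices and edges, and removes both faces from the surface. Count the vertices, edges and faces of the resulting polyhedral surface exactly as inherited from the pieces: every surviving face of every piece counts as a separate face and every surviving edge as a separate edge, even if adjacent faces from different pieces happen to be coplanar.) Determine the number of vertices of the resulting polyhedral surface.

25

A pentagonal antiprism: V=10, E=20, F=12.
Attach a nonagonal antiprism (V=18, E=36, F=20) along a 3-gon: merge 3 vertices and 3 edges, delete both glued faces → V=25, E=53, F=30.
Check: V − E + F = 25 − 53 + 30 = 2.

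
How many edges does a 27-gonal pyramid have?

54

A pyramid on an n-gon base has one n-gon and n triangles: V = 27 + 1 = 28, E = 2·27 = 54, F = 27 + 1 = 28.
Check: V − E + F = 28 − 54 + 28 = 2.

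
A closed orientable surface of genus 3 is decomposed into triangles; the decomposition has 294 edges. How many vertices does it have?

94

χ = 2 − 2·3 = -4, and every face is a triangle so 3F = 2E.
F = 2E/3 = 196. Then V = -4 + E − F = -4 + 294 − 196 = 94.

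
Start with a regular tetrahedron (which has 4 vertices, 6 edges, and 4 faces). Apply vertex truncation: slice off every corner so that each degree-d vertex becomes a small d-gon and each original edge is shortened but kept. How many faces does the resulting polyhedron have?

8

Truncation replaces each original edge-end by a new vertex, so V′ = 2E = 12.
Each original edge survives, and each old vertex of degree d contributes d new edges; summing degrees gives Σd = 2E, so E′ = E + 2E = 3E = 18.
Each original face survives and each original vertex becomes one new face: F′ = F + V = 8.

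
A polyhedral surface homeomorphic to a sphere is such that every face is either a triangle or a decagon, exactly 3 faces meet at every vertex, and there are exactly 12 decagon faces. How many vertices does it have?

Let x be the number of triangles; then F = 12 + x.
Edge–face incidences: 2E = 10·12 + 3·x = 120 + 3x.
Every vertex has degree 3, so 3V = 2E.
Euler: V − E + F = 2 ⇒ (2E)/3 − E + (12 + x) = 2.
Multiply by 6: 2·(2E) − 3·(2E) + 6·(12 + x) = 12, i.e. 72 + 6x − (120 + 3x) = 12.
Collecting terms: 3x − 48 = 12, so 3x = 60, so x = 20.
Then 2E = 120 + 3·20 = 180, so E = 90, V = 2E/3 = 60, F = 12 + 20 = 32.

60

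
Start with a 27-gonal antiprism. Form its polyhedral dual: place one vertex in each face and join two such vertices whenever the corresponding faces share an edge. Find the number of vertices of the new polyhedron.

The base solid has V = 54, E = 108, F = 56.
The dual swaps V and F and preserves E: V′ = F = 56, E′ = E = 108, F′ = V = 54.

56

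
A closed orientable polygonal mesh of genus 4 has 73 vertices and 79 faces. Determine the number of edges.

158

For a closed orientable surface of genus 4, χ = 2 − 2·4 = -6.
E = V + F − (-6) = 73 + 79 − (-6) = 158.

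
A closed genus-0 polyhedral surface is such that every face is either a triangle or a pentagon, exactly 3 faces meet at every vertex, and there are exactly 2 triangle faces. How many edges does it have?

Let x be the number of pentagons; then F = 2 + x.
Edge–face incidences: 2E = 3·2 + 5·x = 6 + 5x.
Every vertex has degree 3, so 3V = 2E.
Euler: V − E + F = 2 ⇒ (2E)/3 − E + (2 + x) = 2.
Multiply by 6: 2·(2E) − 3·(2E) + 6·(2 + x) = 12, i.e. 12 + 6x − (6 + 5x) = 12.
Collecting terms: x + 6 = 12, so x = 6.
Then 2E = 6 + 5·6 = 36, so E = 18, V = 2E/3 = 12, F = 2 + 6 = 8.

18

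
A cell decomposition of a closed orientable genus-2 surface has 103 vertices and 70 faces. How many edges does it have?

175

For a closed orientable surface of genus 2, χ = 2 − 2·2 = -2.
E = V + F − (-2) = 103 + 70 − (-2) = 175.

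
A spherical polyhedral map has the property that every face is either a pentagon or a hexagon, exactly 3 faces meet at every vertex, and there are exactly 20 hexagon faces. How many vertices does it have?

Let x be the number of pentagons; then F = 20 + x.
Edge–face incidences: 2E = 6·20 + 5·x = 120 + 5x.
Every vertex has degree 3, so 3V = 2E.
Euler: V − E + F = 2 ⇒ (2E)/3 − E + (20 + x) = 2.
Multiply by 6: 2·(2E) − 3·(2E) + 6·(20 + x) = 12, i.e. 120 + 6x − (120 + 5x) = 12.
Collecting terms: x = 12.
Then 2E = 120 + 5·12 = 180, so E = 90, V = 2E/3 = 60, F = 20 + 12 = 32.

60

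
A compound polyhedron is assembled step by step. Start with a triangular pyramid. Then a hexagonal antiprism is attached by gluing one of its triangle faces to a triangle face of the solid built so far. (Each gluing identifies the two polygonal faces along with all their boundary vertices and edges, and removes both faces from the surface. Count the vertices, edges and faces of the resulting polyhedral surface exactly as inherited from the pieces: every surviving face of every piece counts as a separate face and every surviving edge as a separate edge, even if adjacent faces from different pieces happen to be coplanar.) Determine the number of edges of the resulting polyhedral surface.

27

A triangular pyramid: V=4, E=6, F=4.
Attach a hexagonal antiprism (V=12, E=24, F=14) along a 3-gon: merge 3 vertices and 3 edges, delete both glued faces → V=13, E=27, F=16.
Check: V − E + F = 13 − 27 + 16 = 2.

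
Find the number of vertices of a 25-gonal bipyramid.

27

A bipyramid over an n-gon has 2n triangular faces and n + 2 vertices: V = 25 + 2 = 27, E = 3·25 = 75, F = 2·25 = 50.
Check: V − E + F = 27 − 75 + 50 = 2.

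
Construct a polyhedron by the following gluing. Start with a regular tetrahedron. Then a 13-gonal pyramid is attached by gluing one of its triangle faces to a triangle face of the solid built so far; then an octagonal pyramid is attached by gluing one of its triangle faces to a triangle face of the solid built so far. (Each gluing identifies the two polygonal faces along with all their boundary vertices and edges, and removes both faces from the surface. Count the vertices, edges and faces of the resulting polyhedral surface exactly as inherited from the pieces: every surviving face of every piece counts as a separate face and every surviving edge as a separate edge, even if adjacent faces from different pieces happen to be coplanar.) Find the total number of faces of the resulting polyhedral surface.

23

A regular tetrahedron: V=4, E=6, F=4.
Attach a 13-gonal pyramid (V=14, E=26, F=14) along a 3-gon: merge 3 vertices and 3 edges, delete both glued faces → V=15, E=29, F=16.
Attach an octagonal pyramid (V=9, E=16, F=9) along a 3-gon: merge 3 vertices and 3 edges, delete both glued faces → V=21, E=42, F=23.
Check: V − E + F = 21 − 42 + 23 = 2.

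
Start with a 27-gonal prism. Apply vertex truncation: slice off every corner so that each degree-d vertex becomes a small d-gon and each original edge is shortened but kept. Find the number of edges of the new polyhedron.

243

The base solid has V = 54, E = 81, F = 29.
Truncation replaces each original edge-end by a new vertex, so V′ = 2E = 162.
Each original edge survives, and each old vertex of degree d contributes d new edges; summing degrees gives Σd = 2E, so E′ = E + 2E = 3E = 243.
Each original face survives and each original vertex becomes one new face: F′ = F + V = 83.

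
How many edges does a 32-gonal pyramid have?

64

A pyramid on an n-gon base has one n-gon and n triangles: V = 32 + 1 = 33, E = 2·32 = 64, F = 32 + 1 = 33.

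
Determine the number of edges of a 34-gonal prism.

A prism on an n-gon has two n-gon bases and n rectangular sides: V = 2·34 = 68, E = 3·34 = 102, F = 34 + 2 = 36.
Check: V − E + F = 68 − 102 + 36 = 2.

102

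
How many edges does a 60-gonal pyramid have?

A pyramid on an n-gon base has one n-gon and n triangles: V = 60 + 1 = 61, E = 2·60 = 120, F = 60 + 1 = 61.

120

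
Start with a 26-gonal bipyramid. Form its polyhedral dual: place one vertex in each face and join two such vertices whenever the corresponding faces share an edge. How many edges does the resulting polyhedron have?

78

The base solid has V = 28, E = 78, F = 52.
The dual swaps V and F and preserves E: V′ = F = 52, E′ = E = 78, F′ = V = 28.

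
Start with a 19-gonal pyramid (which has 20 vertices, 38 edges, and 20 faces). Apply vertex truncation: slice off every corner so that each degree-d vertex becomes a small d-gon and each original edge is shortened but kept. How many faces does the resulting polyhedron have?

Truncation replaces each original edge-end by a new vertex, so V′ = 2E = 76.
Each original edge survives, and each old vertex of degree d contributes d new edges; summing degrees gives Σd = 2E, so E′ = E + 2E = 3E = 114.
Each original face survives and each original vertex becomes one new face: F′ = F + V = 40.

40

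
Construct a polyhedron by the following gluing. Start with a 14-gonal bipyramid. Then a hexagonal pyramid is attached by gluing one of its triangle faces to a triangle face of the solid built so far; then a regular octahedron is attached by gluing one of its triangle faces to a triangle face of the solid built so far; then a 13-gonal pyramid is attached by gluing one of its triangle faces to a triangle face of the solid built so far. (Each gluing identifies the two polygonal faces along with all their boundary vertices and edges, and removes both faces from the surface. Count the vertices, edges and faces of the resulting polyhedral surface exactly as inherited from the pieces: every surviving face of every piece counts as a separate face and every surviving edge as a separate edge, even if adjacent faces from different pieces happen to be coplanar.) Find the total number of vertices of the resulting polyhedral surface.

A 14-gonal bipyramid: V=16, E=42, F=28.
Attach a hexagonal pyramid (V=7, E=12, F=7) along a 3-gon: merge 3 vertices and 3 edges, delete both glued faces → V=20, E=51, F=33.
Attach a regular octahedron (V=6, E=12, F=8) along a 3-gon: merge 3 vertices and 3 edges, delete both glued faces → V=23, E=60, F=39.
Attach a 13-gonal pyramid (V=14, E=26, F=14) along a 3-gon: merge 3 vertices and 3 edges, delete both glued faces → V=34, E=83, F=51.
Check: V − E + F = 34 − 83 + 51 = 2.

34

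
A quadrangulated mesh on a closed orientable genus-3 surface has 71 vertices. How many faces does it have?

χ = 2 − 2·3 = -4, and every face is a square so 4F = 2E.
V − E + F = -4 with E = 4F/2 gives 71 − (4/2 − 1)·F = -4, so F = 75 and E = 150.

75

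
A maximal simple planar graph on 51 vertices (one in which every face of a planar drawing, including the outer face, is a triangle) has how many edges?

In a plane triangulation 3F = 2E and V − E + F = 2, so E = 3V − 6 = 3·51 − 6 = 147.

147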